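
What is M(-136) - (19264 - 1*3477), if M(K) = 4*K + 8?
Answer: -16323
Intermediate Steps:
M(K) = 8 + 4*K
M(-136) - (19264 - 1*3477) = (8 + 4*(-136)) - (19264 - 1*3477) = (8 - 544) - (19264 - 3477) = -536 - 1*15787 = -536 - 15787 = -16323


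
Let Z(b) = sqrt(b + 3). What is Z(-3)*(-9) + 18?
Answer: 18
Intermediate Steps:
Z(b) = sqrt(3 + b)
Z(-3)*(-9) + 18 = sqrt(3 - 3)*(-9) + 18 = sqrt(0)*(-9) + 18 = 0*(-9) + 18 = 0 + 18 = 18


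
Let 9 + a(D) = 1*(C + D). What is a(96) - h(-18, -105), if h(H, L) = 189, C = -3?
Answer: -105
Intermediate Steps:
a(D) = -12 + D (a(D) = -9 + 1*(-3 + D) = -9 + (-3 + D) = -12 + D)
a(96) - h(-18, -105) = (-12 + 96) - 1*189 = 84 - 189 = -105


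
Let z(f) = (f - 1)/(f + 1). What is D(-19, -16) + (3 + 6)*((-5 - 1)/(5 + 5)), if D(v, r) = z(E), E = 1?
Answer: -27/5 ≈ -5.4000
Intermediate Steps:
z(f) = (-1 + f)/(1 + f)
D(v, r) = 0 (D(v, r) = (-1 + 1)/(1 + 1) = 0/2 = (½)*0 = 0)
D(-19, -16) + (3 + 6)*((-5 - 1)/(5 + 5)) = 0 + (3 + 6)*((-5 - 1)/(5 + 5)) = 0 + 9*(-6/10) = 0 + 9*(-6*⅒) = 0 + 9*(-⅗) = 0 - 27/5 = -27/5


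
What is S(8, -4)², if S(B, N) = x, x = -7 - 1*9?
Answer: 256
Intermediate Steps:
x = -16 (x = -7 - 9 = -16)
S(B, N) = -16
S(8, -4)² = (-16)² = 256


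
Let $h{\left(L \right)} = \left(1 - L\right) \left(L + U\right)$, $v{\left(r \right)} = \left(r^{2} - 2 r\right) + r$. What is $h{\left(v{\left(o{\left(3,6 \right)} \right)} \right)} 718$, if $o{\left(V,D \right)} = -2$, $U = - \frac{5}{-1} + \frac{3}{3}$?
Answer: $-43080$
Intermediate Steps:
$U = 6$ ($U = \left(-5\right) \left(-1\right) + 3 \cdot \frac{1}{3} = 5 + 1 = 6$)
$v{\left(r \right)} = r^{2} - r$
$h{\left(L \right)} = \left(1 - L\right) \left(6 + L\right)$ ($h{\left(L \right)} = \left(1 - L\right) \left(L + 6\right) = \left(1 - L\right) \left(6 + L\right)$)
$h{\left(v{\left(o{\left(3,6 \right)} \right)} \right)} 718 = \left(6 - \left(- 2 \left(-1 - 2\right)\right)^{2} - 5 \left(- 2 \left(-1 - 2\right)\right)\right) 718 = \left(6 - \left(\left(-2\right) \left(-3\right)\right)^{2} - 5 \left(\left(-2\right) \left(-3\right)\right)\right) 718 = \left(6 - 6^{2} - 30\right) 718 = \left(6 - 36 - 30\right) 718 = \left(-60\right) 718 = -43080$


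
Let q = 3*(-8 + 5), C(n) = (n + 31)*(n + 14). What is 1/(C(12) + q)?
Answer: 1/1109 ≈ 0.00090171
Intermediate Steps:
C(n) = (14 + n)*(31 + n) (C(n) = (31 + n)*(14 + n) = (14 + n)*(31 + n))
q = -9 (q = 3*(-3) = -9)
1/(C(12) + q) = 1/((434 + 12² + 45*12) - 9) = 1/((434 + 144 + 540) - 9) = 1/(1118 - 9) = 1/1109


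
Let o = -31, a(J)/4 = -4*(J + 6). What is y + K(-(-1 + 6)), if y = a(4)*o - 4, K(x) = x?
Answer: 4951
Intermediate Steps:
a(J) = -96 - 16*J (a(J) = 4*(-4*(J + 6)) = 4*(-4*(6 + J)) = 4*(-24 - 4*J) = -96 - 16*J)
y = 4956 (y = (-96 - 16*4)*(-31) - 4 = (-96 - 64)*(-31) - 4 = -160*(-31) - 4 = 4960 - 4 = 4956)
y + K(-(-1 + 6)) = 4956 - (-1 + 6) = 4956 - 1*5 = 4956 - 5 = 4951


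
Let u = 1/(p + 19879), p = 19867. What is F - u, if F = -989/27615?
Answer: -5619487/156797970 ≈ -0.035839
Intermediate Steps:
u = 1/39746 (u = 1/(19867 + 19879) = 1/39746 ≈ 2.5160e-5)
F = -989/27615 (F = -989*1/27615 = -989/27615 ≈ -0.035814)
F - u = -989/27615 - 1*1/39746 = -989/27615 - 1/39746 = -5619487/156797970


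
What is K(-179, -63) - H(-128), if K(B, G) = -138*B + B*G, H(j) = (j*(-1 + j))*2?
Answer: 2955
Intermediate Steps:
H(j) = 2*j*(-1 + j)
K(-179, -63) - H(-128) = -179*(-138 - 63) - 2*(-128)*(-1 - 128) = -179*(-201) - 2*(-128)*(-129) = 35979 - 1*33024 = 35979 - 33024 = 2955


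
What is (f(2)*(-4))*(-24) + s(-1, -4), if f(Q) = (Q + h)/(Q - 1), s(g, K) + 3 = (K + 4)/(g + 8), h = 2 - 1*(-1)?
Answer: 477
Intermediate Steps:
h = 3 (h = 2 + 1 = 3)
s(g, K) = -3 + (4 + K)/(8 + g) (s(g, K) = -3 + (K + 4)/(g + 8) = -3 + (4 + K)/(8 + g))
f(Q) = (3 + Q)/(-1 + Q) (f(Q) = (Q + 3)/(Q - 1) = (3 + Q)/(-1 + Q))
(f(2)*(-4))*(-24) + s(-1, -4) = (((3 + 2)/(-1 + 2))*(-4))*(-24) + (-20 - 4 - 3*(-1))/(8 - 1) = ((5/1)*(-4))*(-24) + (-20 - 4 + 3)/7 = ((1*5)*(-4))*(-24) + (⅐)*(-21) = (5*(-4))*(-24) - 3 = -20*(-24) - 3 = 480 - 3 = 477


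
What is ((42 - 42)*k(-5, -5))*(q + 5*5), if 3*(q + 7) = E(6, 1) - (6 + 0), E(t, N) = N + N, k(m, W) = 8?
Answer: 0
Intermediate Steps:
E(t, N) = 2*N
q = -25/3 (q = -7 + (2*1 - (6 + 0))/3 = -7 + (2 - 1*6)/3 = -7 + (2 - 6)/3 = -7 + (1/3)*(-4) = -7 - 4/3 = -25/3 ≈ -8.3333)
((42 - 42)*k(-5, -5))*(q + 5*5) = ((42 - 42)*8)*(-25/3 + 5*5) = (0*8)*(-25/3 + 25) = 0*(50/3) = 0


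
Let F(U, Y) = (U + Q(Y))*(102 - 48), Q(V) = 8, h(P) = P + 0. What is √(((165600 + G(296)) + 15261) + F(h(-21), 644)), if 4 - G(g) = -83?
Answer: √180246 ≈ 424.55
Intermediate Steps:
h(P) = P
G(g) = 87 (G(g) = 4 - 1*(-83) = 4 + 83 = 87)
F(U, Y) = 432 + 54*U (F(U, Y) = (U + 8)*(102 - 48) = (8 + U)*54 = 432 + 54*U)
√(((165600 + G(296)) + 15261) + F(h(-21), 644)) = √(((165600 + 87) + 15261) + (432 + 54*(-21))) = √((165687 + 15261) + (432 - 1134)) = √(180948 - 702) = √180246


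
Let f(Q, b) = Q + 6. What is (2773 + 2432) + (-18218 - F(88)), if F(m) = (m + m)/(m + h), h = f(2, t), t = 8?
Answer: -78089/6 ≈ -13015.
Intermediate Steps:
f(Q, b) = 6 + Q
h = 8 (h = 6 + 2 = 8)
F(m) = 2*m/(8 + m) (F(m) = (m + m)/(m + 8) = (2*m)/(8 + m) = 2*m/(8 + m))
(2773 + 2432) + (-18218 - F(88)) = (2773 + 2432) + (-18218 - 2*88/(8 + 88)) = 5205 + (-18218 - 2*88/96) = 5205 + (-18218 - 1*11/6) = 5205 + (-18218 - 11/6) = 5205 - 109319/6 = -78089/6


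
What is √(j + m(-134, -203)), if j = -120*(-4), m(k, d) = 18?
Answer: √498 ≈ 22.316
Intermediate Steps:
j = 480
√(j + m(-134, -203)) = √(480 + 18) = √498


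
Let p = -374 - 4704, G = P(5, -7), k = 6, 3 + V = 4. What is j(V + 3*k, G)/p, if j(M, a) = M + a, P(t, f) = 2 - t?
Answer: -8/2539 ≈ -0.0031508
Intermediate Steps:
V = 1 (V = -3 + 4 = 1)
G = -3 (G = 2 - 1*5 = 2 - 5 = -3)
p = -5078
j(V + 3*k, G)/p = ((1 + 3*6) - 3)/(-5078) = ((1 + 18) - 3)*(-1/5078) = (19 - 3)*(-1/5078) = 16*(-1/5078) = -8/2539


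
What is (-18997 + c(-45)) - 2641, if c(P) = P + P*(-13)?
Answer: -21098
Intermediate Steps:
c(P) = -12*P (c(P) = P - 13*P = -12*P)
(-18997 + c(-45)) - 2641 = (-18997 - 12*(-45)) - 2641 = (-18997 + 540) - 2641 = -18457 - 2641 = -21098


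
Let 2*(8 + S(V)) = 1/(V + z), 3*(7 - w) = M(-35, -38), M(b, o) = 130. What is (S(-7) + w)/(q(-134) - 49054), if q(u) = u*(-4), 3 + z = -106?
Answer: 30859/33768528 ≈ 0.00091384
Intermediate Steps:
z = -109 (z = -3 - 106 = -109)
w = -109/3 (w = 7 - 1/3*130 = 7 - 130/3 = -109/3 ≈ -36.333)
S(V) = -8 + 1/(2*(-109 + V)) (S(V) = -8 + 1/(2*(V - 109)) = -8 + 1/(2*(-109 + V)))
q(u) = -4*u
(S(-7) + w)/(q(-134) - 49054) = ((1745 - 16*(-7))/(2*(-109 - 7)) - 109/3)/(-4*(-134) - 49054) = ((1/2)*(1745 + 112)/(-116) - 109/3)/(536 - 49054) = ((1/2)*(-1/116)*1857 - 109/3)/(-48518) = (-1857/232 - 109/3)*(-1/48518) = -30859/696*(-1/48518) = 30859/33768528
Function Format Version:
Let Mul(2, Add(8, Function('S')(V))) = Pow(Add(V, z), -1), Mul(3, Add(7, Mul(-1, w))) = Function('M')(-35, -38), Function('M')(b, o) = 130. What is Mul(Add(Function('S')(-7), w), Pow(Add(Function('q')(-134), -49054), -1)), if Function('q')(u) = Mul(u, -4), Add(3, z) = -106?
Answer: Rational(30859, 33768528) ≈ 0.00091384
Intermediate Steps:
z = -109 (z = Add(-3, -106) = -109)
w = Rational(-109, 3) (w = Add(7, Mul(Rational(-1, 3), 130)) = Add(7, Rational(-130, 3)) = Rational(-109, 3) ≈ -36.333)
Function('S')(V) = Add(-8, Mul(Rational(1, 2), Pow(Add(-109, V), -1))) (Function('S')(V) = Add(-8, Mul(Rational(1, 2), Pow(Add(V, -109), -1))) = Add(-8, Mul(Rational(1, 2), Pow(Add(-109, V), -1))))
Function('q')(u) = Mul(-4, u)
Mul(Add(Function('S')(-7), w), Pow(Add(Function('q')(-134), -49054), -1)) = Mul(Add(Mul(Rational(1, 2), Pow(Add(-109, -7), -1), Add(1745, Mul(-16, -7))), Rational(-109, 3)), Pow(Add(Mul(-4, -134), -49054), -1)) = Mul(Add(Mul(Rational(1, 2), Pow(-116, -1), Add(1745, 112)), Rational(-109, 3)), Pow(Add(536, -49054), -1)) = Mul(Add(Mul(Rational(1, 2), Rational(-1, 116), 1857), Rational(-109, 3)), Pow(-48518, -1)) = Mul(Add(Rational(-1857, 232), Rational(-109, 3)), Rational(-1, 48518)) = Mul(Rational(-30859, 696), Rational(-1, 48518)) = Rational(30859, 33768528)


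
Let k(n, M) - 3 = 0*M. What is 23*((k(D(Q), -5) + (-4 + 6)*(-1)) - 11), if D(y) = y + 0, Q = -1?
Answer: -230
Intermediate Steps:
D(y) = y
k(n, M) = 3 (k(n, M) = 3 + 0*M = 3 + 0 = 3)
23*((k(D(Q), -5) + (-4 + 6)*(-1)) - 11) = 23*((3 + (-4 + 6)*(-1)) - 11) = 23*((3 + 2*(-1)) - 11) = 23*((3 - 2) - 11) = 23*(1 - 11) = 23*(-10) = -230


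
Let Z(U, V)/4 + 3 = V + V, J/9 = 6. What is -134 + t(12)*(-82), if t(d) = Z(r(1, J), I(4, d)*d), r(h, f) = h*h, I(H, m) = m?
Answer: -93614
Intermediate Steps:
J = 54 (J = 9*6 = 54)
r(h, f) = h²
Z(U, V) = -12 + 8*V (Z(U, V) = -12 + 4*(V + V) = -12 + 4*(2*V) = -12 + 8*V)
t(d) = -12 + 8*d² (t(d) = -12 + 8*(d*d) = -12 + 8*d²)
-134 + t(12)*(-82) = -134 + (-12 + 8*12²)*(-82) = -134 + (-12 + 8*144)*(-82) = -134 + (-12 + 1152)*(-82) = -134 + 1140*(-82) = -134 - 93480 = -93614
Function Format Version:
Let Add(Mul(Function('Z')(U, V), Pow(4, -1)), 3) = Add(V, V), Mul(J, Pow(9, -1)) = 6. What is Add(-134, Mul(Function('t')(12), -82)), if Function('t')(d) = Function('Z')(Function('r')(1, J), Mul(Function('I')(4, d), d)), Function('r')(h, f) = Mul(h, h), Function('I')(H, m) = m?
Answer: -93614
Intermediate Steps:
J = 54 (J = Mul(9, 6) = 54)
Function('r')(h, f) = Pow(h, 2)
Function('Z')(U, V) = Add(-12, Mul(8, V)) (Function('Z')(U, V) = Add(-12, Mul(4, Add(V, V))) = Add(-12, Mul(4, Mul(2, V))) = Add(-12, Mul(8, V)))
Function('t')(d) = Add(-12, Mul(8, Pow(d, 2))) (Function('t')(d) = Add(-12, Mul(8, Mul(d, d))) = Add(-12, Mul(8, Pow(d, 2))))
Add(-134, Mul(Function('t')(12), -82)) = Add(-134, Mul(Add(-12, Mul(8, Pow(12, 2))), -82)) = Add(-134, Mul(Add(-12, Mul(8, 144)), -82)) = Add(-134, Mul(Add(-12, 1152), -82)) = Add(-134, Mul(1140, -82)) = Add(-134, -93480) = -93614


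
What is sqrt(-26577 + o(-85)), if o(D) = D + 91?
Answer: I*sqrt(26571) ≈ 163.01*I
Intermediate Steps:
o(D) = 91 + D
sqrt(-26577 + o(-85)) = sqrt(-26577 + (91 - 85)) = sqrt(-26577 + 6) = sqrt(-26571) = I*sqrt(26571)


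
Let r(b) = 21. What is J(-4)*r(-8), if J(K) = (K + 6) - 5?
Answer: -63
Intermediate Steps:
J(K) = 1 + K (J(K) = (6 + K) - 5 = 1 + K)
J(-4)*r(-8) = (1 - 4)*21 = -3*21 = -63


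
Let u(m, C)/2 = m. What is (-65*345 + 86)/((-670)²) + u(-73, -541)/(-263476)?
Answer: -1455062741/29568594100 ≈ -0.049210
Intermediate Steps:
u(m, C) = 2*m
(-65*345 + 86)/((-670)²) + u(-73, -541)/(-263476) = (-65*345 + 86)/((-670)²) + (2*(-73))/(-263476) = (-22425 + 86)/448900 - 146*(-1/263476) = -22339*1/448900 + 73/131738 = -22339/448900 + 73/131738 = -1455062741/29568594100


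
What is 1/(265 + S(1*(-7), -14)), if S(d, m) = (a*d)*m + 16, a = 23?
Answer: 1/2535 ≈ 0.00039448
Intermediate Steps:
S(d, m) = 16 + 23*d*m (S(d, m) = (23*d)*m + 16 = 23*d*m + 16 = 16 + 23*d*m)
1/(265 + S(1*(-7), -14)) = 1/(265 + (16 + 23*(1*(-7))*(-14))) = 1/(265 + (16 + 23*(-7)*(-14))) = 1/(265 + (16 + 2254)) = 1/(265 + 2270) = 1/2535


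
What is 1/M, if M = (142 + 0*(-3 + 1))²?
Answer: 1/20164 ≈ 4.9593e-5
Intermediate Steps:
M = 20164 (M = (142 + 0*(-2))² = (142 + 0)² = 142² = 20164)
1/M = 1/20164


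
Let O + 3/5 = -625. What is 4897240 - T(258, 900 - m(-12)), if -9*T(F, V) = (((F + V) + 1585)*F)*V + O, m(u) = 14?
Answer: 3339455932/45 ≈ 7.4210e+7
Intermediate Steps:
O = -3128/5 (O = -⅗ - 625 = -3128/5 ≈ -625.60)
T(F, V) = 3128/45 - F*V*(1585 + F + V)/9 (T(F, V) = -((((F + V) + 1585)*F)*V - 3128/5)/9 = -(((1585 + F + V)*F)*V - 3128/5)/9 = -((F*(1585 + F + V))*V - 3128/5)/9 = -(F*V*(1585 + F + V) - 3128/5)/9 = -(-3128/5 + F*V*(1585 + F + V))/9 = 3128/45 - F*V*(1585 + F + V)/9)
4897240 - T(258, 900 - m(-12)) = 4897240 - (3128/45 - 1585/9*258*(900 - 1*14) - ⅑*258*(900 - 1*14)² - ⅑*(900 - 1*14)*258²) = 4897240 - (3128/45 - 1585/9*258*(900 - 14) - ⅑*258*(900 - 14)² - ⅑*(900 - 14)*66564) = 4897240 - (3128/45 - 1585/9*258*886 - ⅑*258*886² - ⅑*886*66564) = 4897240 - (3128/45 - 120770660/3 - ⅑*258*784996 - 6552856) = 4897240 - (3128/45 - 120770660/3 - 67509656/3 - 6552856) = 4897240 - 1*(-3119080132/45) = 4897240 + 3119080132/45 = 3339455932/45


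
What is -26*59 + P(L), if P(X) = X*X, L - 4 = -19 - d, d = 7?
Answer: -1050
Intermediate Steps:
L = -22 (L = 4 + (-19 - 1*7) = 4 + (-19 - 7) = 4 - 26 = -22)
P(X) = X**2
-26*59 + P(L) = -26*59 + (-22)**2 = -1534 + 484 = -1050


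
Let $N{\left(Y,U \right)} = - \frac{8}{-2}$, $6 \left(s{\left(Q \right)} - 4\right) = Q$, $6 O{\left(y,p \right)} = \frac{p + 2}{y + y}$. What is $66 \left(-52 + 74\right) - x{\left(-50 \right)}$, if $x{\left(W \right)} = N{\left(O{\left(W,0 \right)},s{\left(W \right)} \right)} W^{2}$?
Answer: $-8548$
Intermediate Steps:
$O{\left(y,p \right)} = \frac{2 + p}{12 y}$ ($O{\left(y,p \right)} = \frac{\left(p + 2\right) \frac{1}{y + y}}{6} = \frac{\left(2 + p\right) \frac{1}{2 y}}{6} = \frac{\frac{1}{2} \frac{1}{y} \left(2 + p\right)}{6} = \frac{2 + p}{12 y}$)
$s{\left(Q \right)} = 4 + \frac{Q}{6}$
$N{\left(Y,U \right)} = 4$ ($N{\left(Y,U \right)} = \left(-8\right) \left(- \frac{1}{2}\right) = 4$)
$x{\left(W \right)} = 4 W^{2}$
$66 \left(-52 + 74\right) - x{\left(-50 \right)} = 66 \left(-52 + 74\right) - 4 \left(-50\right)^{2} = 66 \cdot 22 - 4 \cdot 2500 = 1452 - 10000 = -8548$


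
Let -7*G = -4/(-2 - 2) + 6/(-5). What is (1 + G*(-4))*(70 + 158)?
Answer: 7068/35 ≈ 201.94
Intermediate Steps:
G = 1/35 (G = -(-4/(-2 - 2) + 6/(-5))/7 = -(-4/(-4) + 6*(-⅕))/7 = -(-4*(-¼) - 6/5)/7 = -(1 - 6/5)/7 = -⅐*(-⅕) = 1/35 ≈ 0.028571)
(1 + G*(-4))*(70 + 158) = (1 + (1/35)*(-4))*(70 + 158) = (1 - 4/35)*228 = (31/35)*228 = 7068/35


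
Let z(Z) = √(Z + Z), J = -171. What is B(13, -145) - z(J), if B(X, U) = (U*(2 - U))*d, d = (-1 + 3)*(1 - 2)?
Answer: 42630 - 3*I*√38 ≈ 42630.0 - 18.493*I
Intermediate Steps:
d = -2 (d = 2*(-1) = -2)
B(X, U) = -2*U*(2 - U) (B(X, U) = (U*(2 - U))*(-2) = -2*U*(2 - U))
z(Z) = √2*√Z (z(Z) = √(2*Z) = √2*√Z)
B(13, -145) - z(J) = 2*(-145)*(-2 - 145) - √2*√(-171) = 2*(-145)*(-147) - √2*3*I*√19 = 42630 - 3*I*√38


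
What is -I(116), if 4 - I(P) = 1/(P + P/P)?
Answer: -467/117 ≈ -3.9915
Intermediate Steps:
I(P) = 4 - 1/(1 + P) (I(P) = 4 - 1/(P + P/P) = 4 - 1/(P + 1) = 4 - 1/(1 + P))
-I(116) = -(3 + 4*116)/(1 + 116) = -(3 + 464)/117 = -467/117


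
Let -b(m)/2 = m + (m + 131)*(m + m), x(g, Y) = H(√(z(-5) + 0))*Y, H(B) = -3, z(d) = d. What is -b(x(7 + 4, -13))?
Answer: 26598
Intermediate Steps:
x(g, Y) = -3*Y
b(m) = -2*m - 4*m*(131 + m) (b(m) = -2*(m + (m + 131)*(m + m)) = -2*(m + (131 + m)*(2*m)) = -2*(m + 2*m*(131 + m)) = -2*m - 4*m*(131 + m))
-b(x(7 + 4, -13)) = -(-2)*(-3*(-13))*(263 + 2*(-3*(-13))) = -(-2)*39*(263 + 2*39) = -(-2)*39*(263 + 78) = -(-2)*39*341 = -1*(-26598) = 26598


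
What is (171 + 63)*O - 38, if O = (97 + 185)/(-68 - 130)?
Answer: -4084/11 ≈ -371.27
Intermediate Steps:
O = -47/33 (O = 282/(-198) = 282*(-1/198) = -47/33 ≈ -1.4242)
(171 + 63)*O - 38 = (171 + 63)*(-47/33) - 38 = 234*(-47/33) - 38 = -3666/11 - 38 = -4084/11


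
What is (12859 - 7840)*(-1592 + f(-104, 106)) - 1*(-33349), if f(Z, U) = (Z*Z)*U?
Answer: 5746306525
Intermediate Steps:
f(Z, U) = U*Z² (f(Z, U) = Z²*U = U*Z²)
(12859 - 7840)*(-1592 + f(-104, 106)) - 1*(-33349) = (12859 - 7840)*(-1592 + 106*(-104)²) - 1*(-33349) = 5019*(-1592 + 106*10816) + 33349 = 5019*(-1592 + 1146496) + 33349 = 5019*1144904 + 33349 = 5746273176 + 33349 = 5746306525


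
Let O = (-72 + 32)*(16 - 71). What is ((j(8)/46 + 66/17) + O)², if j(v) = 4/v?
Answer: 11881043778321/2446096 ≈ 4.8571e+6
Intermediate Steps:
O = 2200 (O = -40*(-55) = 2200)
((j(8)/46 + 66/17) + O)² = (((4/8)/46 + 66/17) + 2200)² = (((4*(⅛))*(1/46) + 66*(1/17)) + 2200)² = (((½)*(1/46) + 66/17) + 2200)² = ((1/92 + 66/17) + 2200)² = (6089/1564 + 2200)² = (3446889/1564)² = 11881043778321/2446096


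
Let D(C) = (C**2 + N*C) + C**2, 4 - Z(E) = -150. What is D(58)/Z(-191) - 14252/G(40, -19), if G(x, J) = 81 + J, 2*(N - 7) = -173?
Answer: -1031777/4774 ≈ -216.12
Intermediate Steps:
N = -159/2 (N = 7 + (1/2)*(-173) = 7 - 173/2 = -159/2 ≈ -79.500)
Z(E) = 154 (Z(E) = 4 - 1*(-150) = 4 + 150 = 154)
D(C) = 2*C**2 - 159*C/2 (D(C) = (C**2 - 159*C/2) + C**2 = 2*C**2 - 159*C/2)
D(58)/Z(-191) - 14252/G(40, -19) = ((1/2)*58*(-159 + 4*58))/154 - 14252/(81 - 19) = ((1/2)*58*(-159 + 232))*(1/154) - 14252/62 = ((1/2)*58*73)*(1/154) - 14252*1/62 = 2117*(1/154) - 7126/31 = 2117/154 - 7126/31 = -1031777/4774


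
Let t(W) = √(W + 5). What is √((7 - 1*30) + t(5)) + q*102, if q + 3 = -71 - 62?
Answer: -13872 + I*√(23 - √10) ≈ -13872.0 + 4.454*I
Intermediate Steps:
q = -136 (q = -3 + (-71 - 62) = -3 - 133 = -136)
t(W) = √(5 + W)
√((7 - 1*30) + t(5)) + q*102 = √((7 - 1*30) + √(5 + 5)) - 136*102 = √((7 - 30) + √10) - 13872 = √(-23 + √10) - 13872 = -13872 + √(-23 + √10)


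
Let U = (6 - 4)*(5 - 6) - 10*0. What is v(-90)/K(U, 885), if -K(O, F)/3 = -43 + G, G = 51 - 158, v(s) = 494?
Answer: 247/225 ≈ 1.0978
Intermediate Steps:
G = -107
U = -2 (U = 2*(-1) + 0 = -2 + 0 = -2)
K(O, F) = 450 (K(O, F) = -3*(-43 - 107) = -3*(-150) = 450)
v(-90)/K(U, 885) = 494/450 = 494*(1/450) = 247/225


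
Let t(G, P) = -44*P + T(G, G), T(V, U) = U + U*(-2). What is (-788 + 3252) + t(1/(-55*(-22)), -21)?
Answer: 4099479/1210 ≈ 3388.0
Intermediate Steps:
T(V, U) = -U (T(V, U) = U - 2*U = -U)
t(G, P) = -G - 44*P (t(G, P) = -44*P - G = -G - 44*P)
(-788 + 3252) + t(1/(-55*(-22)), -21) = (-788 + 3252) + (-1/((-55)*(-22)) - 44*(-21)) = 2464 + (-(-1)*(-1)/(55*22) + 924) = 2464 + (-1*1/1210 + 924) = 2464 + (-1/1210 + 924) = 2464 + 1118039/1210 = 4099479/1210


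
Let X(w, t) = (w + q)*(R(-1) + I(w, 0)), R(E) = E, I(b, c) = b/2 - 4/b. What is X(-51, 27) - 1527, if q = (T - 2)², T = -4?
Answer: -38443/34 ≈ -1130.7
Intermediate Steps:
I(b, c) = b/2 - 4/b (I(b, c) = b*(½) - 4/b = b/2 - 4/b)
q = 36 (q = (-4 - 2)² = (-6)² = 36)
X(w, t) = (36 + w)*(-1 + w/2 - 4/w) (X(w, t) = (w + 36)*(-1 + (w/2 - 4/w)) = (36 + w)*(-1 + w/2 - 4/w))
X(-51, 27) - 1527 = (-40 + (½)*(-51)² - 144/(-51) + 17*(-51)) - 1527 = (-40 + (½)*2601 - 144*(-1/51) - 867) - 1527 = (-40 + 2601/2 + 48/17 - 867) - 1527 = 13475/34 - 1527 = -38443/34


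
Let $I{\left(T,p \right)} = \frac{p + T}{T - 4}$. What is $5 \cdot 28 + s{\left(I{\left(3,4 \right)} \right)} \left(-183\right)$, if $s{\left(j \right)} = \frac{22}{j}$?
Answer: $\frac{5006}{7} \approx 715.14$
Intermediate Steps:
$I{\left(T,p \right)} = \frac{T + p}{-4 + T}$
$5 \cdot 28 + s{\left(I{\left(3,4 \right)} \right)} \left(-183\right) = 5 \cdot 28 + \frac{22}{\frac{1}{-4 + 3} \left(3 + 4\right)} \left(-183\right) = 140 + \frac{22}{\frac{1}{-1} \cdot 7} \left(-183\right) = 140 + \frac{22}{\left(-1\right) 7} \left(-183\right) = 140 + \frac{22}{-7} \left(-183\right) = 140 + 22 \left(- \frac{1}{7}\right) \left(-183\right) = 140 - - \frac{4026}{7} = 140 + \frac{4026}{7} = \frac{5006}{7}$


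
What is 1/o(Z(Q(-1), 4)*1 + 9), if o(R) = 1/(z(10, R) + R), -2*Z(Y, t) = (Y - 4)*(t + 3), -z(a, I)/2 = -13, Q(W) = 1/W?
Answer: 105/2 ≈ 52.500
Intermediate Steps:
Q(W) = 1/W
z(a, I) = 26 (z(a, I) = -2*(-13) = 26)
Z(Y, t) = -(-4 + Y)*(3 + t)/2 (Z(Y, t) = -(Y - 4)*(t + 3)/2 = -(-4 + Y)*(3 + t)/2)
o(R) = 1/(26 + R)
1/o(Z(Q(-1), 4)*1 + 9) = 1/(1/(26 + ((6 + 2*4 - 3/2/(-1) - 1/2*4/(-1))*1 + 9))) = 1/(1/(26 + ((6 + 8 - 3/2*(-1) - 1/2*(-1)*4)*1 + 9))) = 1/(1/(26 + ((6 + 8 + 3/2 + 2)*1 + 9))) = 1/(1/(26 + ((35/2)*1 + 9))) = 1/(1/(26 + (35/2 + 9))) = 1/(1/(26 + 53/2)) = 1/(1/(105/2)) = 1/(2/105) = 105/2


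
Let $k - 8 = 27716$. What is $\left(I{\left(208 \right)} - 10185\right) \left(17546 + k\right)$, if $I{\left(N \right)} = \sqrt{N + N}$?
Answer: $-461074950 + 181080 \sqrt{26} \approx -4.6015 \cdot 10^{8}$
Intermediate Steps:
$I{\left(N \right)} = \sqrt{2} \sqrt{N}$ ($I{\left(N \right)} = \sqrt{2 N} = \sqrt{2} \sqrt{N}$)
$k = 27724$ ($k = 8 + 27716 = 27724$)
$\left(I{\left(208 \right)} - 10185\right) \left(17546 + k\right) = \left(\sqrt{2} \sqrt{208} - 10185\right) \left(17546 + 27724\right) = \left(\sqrt{2} \cdot 4 \sqrt{13} - 10185\right) 45270 = \left(4 \sqrt{26} - 10185\right) 45270 = \left(-10185 + 4 \sqrt{26}\right) 45270 = -461074950 + 181080 \sqrt{26}$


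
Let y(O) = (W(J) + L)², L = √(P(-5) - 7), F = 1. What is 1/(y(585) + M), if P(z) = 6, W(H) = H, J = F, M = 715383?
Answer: 715383/511772836693 - 2*I/511772836693 ≈ 1.3979e-6 - 3.908e-12*I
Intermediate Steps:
J = 1
L = I (L = √(6 - 7) = √(-1) = I ≈ 1.0*I)
y(O) = (1 + I)²
1/(y(585) + M) = 1/(2*I + 715383) = 1/(715383 + 2*I) = (715383 - 2*I)/511772836693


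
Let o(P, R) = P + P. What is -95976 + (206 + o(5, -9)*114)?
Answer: -94630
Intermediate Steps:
o(P, R) = 2*P
-95976 + (206 + o(5, -9)*114) = -95976 + (206 + (2*5)*114) = -95976 + (206 + 10*114) = -95976 + (206 + 1140) = -95976 + 1346 = -94630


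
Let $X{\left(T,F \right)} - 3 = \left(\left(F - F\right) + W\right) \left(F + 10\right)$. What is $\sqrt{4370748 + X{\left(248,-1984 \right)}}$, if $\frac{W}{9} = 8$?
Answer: $3 \sqrt{469847} \approx 2056.4$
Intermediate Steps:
$W = 72$ ($W = 9 \cdot 8 = 72$)
$X{\left(T,F \right)} = 723 + 72 F$ ($X{\left(T,F \right)} = 3 + \left(\left(F - F\right) + 72\right) \left(F + 10\right) = 3 + \left(0 + 72\right) \left(10 + F\right) = 3 + 72 \left(10 + F\right) = 3 + \left(720 + 72 F\right) = 723 + 72 F$)
$\sqrt{4370748 + X{\left(248,-1984 \right)}} = \sqrt{4370748 + \left(723 + 72 \left(-1984\right)\right)} = \sqrt{4370748 + \left(723 - 142848\right)} = \sqrt{4370748 - 142125} = \sqrt{4228623} = 3 \sqrt{469847}$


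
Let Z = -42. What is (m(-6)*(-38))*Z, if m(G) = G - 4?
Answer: -15960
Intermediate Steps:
m(G) = -4 + G
(m(-6)*(-38))*Z = ((-4 - 6)*(-38))*(-42) = -10*(-38)*(-42) = 380*(-42) = -15960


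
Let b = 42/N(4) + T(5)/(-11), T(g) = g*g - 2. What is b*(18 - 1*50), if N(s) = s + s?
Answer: -1112/11 ≈ -101.09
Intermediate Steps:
N(s) = 2*s
T(g) = -2 + g² (T(g) = g² - 2 = -2 + g²)
b = 139/44 (b = 42/((2*4)) + (-2 + 5²)/(-11) = 42/8 + (-2 + 25)*(-1/11) = 42*(⅛) + 23*(-1/11) = 21/4 - 23/11 = 139/44 ≈ 3.1591)
b*(18 - 1*50) = 139*(18 - 1*50)/44 = 139*(18 - 50)/44 = (139/44)*(-32) = -1112/11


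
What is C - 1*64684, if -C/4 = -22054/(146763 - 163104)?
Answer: -1057089460/16341 ≈ -64689.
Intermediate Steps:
C = -88216/16341 (C = -(-88216)/(146763 - 163104) = -(-88216)/(-16341) = -(-88216)*(-1)/16341 = -4*22054/16341 = -88216/16341 ≈ -5.3984)
C - 1*64684 = -88216/16341 - 1*64684 = -88216/16341 - 64684 = -1057089460/16341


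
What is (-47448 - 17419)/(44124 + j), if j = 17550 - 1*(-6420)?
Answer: -64867/68094 ≈ -0.95261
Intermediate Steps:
j = 23970 (j = 17550 + 6420 = 23970)
(-47448 - 17419)/(44124 + j) = (-47448 - 17419)/(44124 + 23970) = -64867/68094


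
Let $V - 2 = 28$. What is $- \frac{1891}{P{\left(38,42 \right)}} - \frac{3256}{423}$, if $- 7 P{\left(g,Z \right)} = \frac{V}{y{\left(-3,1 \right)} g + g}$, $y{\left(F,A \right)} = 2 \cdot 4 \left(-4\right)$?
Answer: $- \frac{1099335893}{2115} \approx -5.1978 \cdot 10^{5}$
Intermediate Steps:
$V = 30$ ($V = 2 + 28 = 30$)
$y{\left(F,A \right)} = -32$ ($y{\left(F,A \right)} = 8 \left(-4\right) = -32$)
$P{\left(g,Z \right)} = \frac{30}{217 g}$ ($P{\left(g,Z \right)} = - \frac{30 \frac{1}{- 32 g + g}}{7} = - \frac{30 \frac{1}{\left(-31\right) g}}{7} = - \frac{30 \left(- \frac{1}{31 g}\right)}{7} = - \frac{\left(- \frac{30}{31}\right) \frac{1}{g}}{7} = \frac{30}{217 g}$)
$- \frac{1891}{P{\left(38,42 \right)}} - \frac{3256}{423} = - \frac{1891}{\frac{30}{217} \cdot \frac{1}{38}} - \frac{3256}{423} = - \frac{1891}{\frac{15}{4123}} - \frac{3256}{423} = \left(-1891\right) \frac{4123}{15} - \frac{3256}{423} = - \frac{7796593}{15} - \frac{3256}{423} = - \frac{1099335893}{2115}$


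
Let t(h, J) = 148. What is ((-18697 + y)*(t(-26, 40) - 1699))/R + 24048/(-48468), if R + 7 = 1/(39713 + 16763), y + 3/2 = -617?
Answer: -2277898302280122/532247303 ≈ -4.2798e+6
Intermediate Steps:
y = -1237/2 (y = -3/2 - 617 = -1237/2 ≈ -618.50)
R = -395331/56476 (R = -7 + 1/(39713 + 16763) = -7 + 1/56476 = -395331/56476 ≈ -7.0000)
((-18697 + y)*(t(-26, 40) - 1699))/R + 24048/(-48468) = ((-18697 - 1237/2)*(148 - 1699))/(-395331/56476) + 24048/(-48468) = -38631/2*(-1551)*(-56476/395331) + 24048*(-1/48468) = (59916681/2)*(-56476/395331) - 2004/4039 = -563975746026/131777 - 2004/4039 = -2277898302280122/532247303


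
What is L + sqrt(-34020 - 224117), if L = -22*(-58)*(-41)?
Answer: -52316 + I*sqrt(258137) ≈ -52316.0 + 508.07*I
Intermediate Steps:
L = -52316 (L = 1276*(-41) = -52316)
L + sqrt(-34020 - 224117) = -52316 + sqrt(-34020 - 224117) = -52316 + sqrt(-258137) = -52316 + I*sqrt(258137)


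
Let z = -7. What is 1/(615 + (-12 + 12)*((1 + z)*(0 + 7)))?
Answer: 1/615 ≈ 0.0016260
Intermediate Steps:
1/(615 + (-12 + 12)*((1 + z)*(0 + 7))) = 1/(615 + (-12 + 12)*((1 - 7)*(0 + 7))) = 1/(615 + 0*(-6*7)) = 1/(615 + 0*(-42)) = 1/(615 + 0) = 1/615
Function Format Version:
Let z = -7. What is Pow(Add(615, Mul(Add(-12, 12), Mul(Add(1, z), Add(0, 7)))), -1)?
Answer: Rational(1, 615) ≈ 0.0016260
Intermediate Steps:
Pow(Add(615, Mul(Add(-12, 12), Mul(Add(1, z), Add(0, 7)))), -1) = Pow(Add(615, Mul(Add(-12, 12), Mul(Add(1, -7), Add(0, 7)))), -1) = Pow(Add(615, Mul(0, Mul(-6, 7))), -1) = Pow(Add(615, Mul(0, -42)), -1) = Pow(Add(615, 0), -1) = Pow(615, -1) = Rational(1, 615)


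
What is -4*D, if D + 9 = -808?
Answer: 3268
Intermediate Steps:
D = -817 (D = -9 - 808 = -817)
-4*D = -4*(-817) = 3268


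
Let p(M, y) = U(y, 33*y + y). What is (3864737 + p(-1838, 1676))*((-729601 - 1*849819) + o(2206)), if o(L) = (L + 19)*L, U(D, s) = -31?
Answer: 12865335744580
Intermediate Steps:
p(M, y) = -31
o(L) = L*(19 + L) (o(L) = (19 + L)*L = L*(19 + L))
(3864737 + p(-1838, 1676))*((-729601 - 1*849819) + o(2206)) = (3864737 - 31)*((-729601 - 1*849819) + 2206*(19 + 2206)) = 3864706*((-729601 - 849819) + 2206*2225) = 3864706*(-1579420 + 4908350) = 3864706*3328930 = 12865335744580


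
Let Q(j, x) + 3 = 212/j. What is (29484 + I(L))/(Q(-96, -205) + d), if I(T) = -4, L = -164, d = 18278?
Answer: 707520/438547 ≈ 1.6133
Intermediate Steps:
Q(j, x) = -3 + 212/j
(29484 + I(L))/(Q(-96, -205) + d) = (29484 - 4)/((-3 + 212/(-96)) + 18278) = 29480/((-3 + 212*(-1/96)) + 18278) = 29480/((-3 - 53/24) + 18278) = 29480/(-125/24 + 18278) = 29480/(438547/24) = 29480*(24/438547) = 707520/438547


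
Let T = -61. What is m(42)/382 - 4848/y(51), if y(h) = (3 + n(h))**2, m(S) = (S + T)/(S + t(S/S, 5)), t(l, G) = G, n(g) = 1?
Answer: -5440081/17954 ≈ -303.00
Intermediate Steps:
m(S) = (-61 + S)/(5 + S) (m(S) = (S - 61)/(S + 5) = (-61 + S)/(5 + S))
y(h) = 16 (y(h) = (3 + 1)**2 = 4**2 = 16)
m(42)/382 - 4848/y(51) = ((-61 + 42)/(5 + 42))/382 - 4848/16 = (-19/47)*(1/382) - 4848*1/16 = ((1/47)*(-19))*(1/382) - 303 = -19/47*1/382 - 303 = -19/17954 - 303 = -5440081/17954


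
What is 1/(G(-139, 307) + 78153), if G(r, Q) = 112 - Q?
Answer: 1/77958 ≈ 1.2827e-5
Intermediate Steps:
1/(G(-139, 307) + 78153) = 1/((112 - 1*307) + 78153) = 1/((112 - 307) + 78153) = 1/(-195 + 78153) = 1/77958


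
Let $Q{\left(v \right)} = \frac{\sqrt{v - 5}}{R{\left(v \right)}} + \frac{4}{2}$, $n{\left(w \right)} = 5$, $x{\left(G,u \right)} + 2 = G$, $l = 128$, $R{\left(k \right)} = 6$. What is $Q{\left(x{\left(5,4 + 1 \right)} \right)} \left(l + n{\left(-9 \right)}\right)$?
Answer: $266 + \frac{133 i \sqrt{2}}{6} \approx 266.0 + 31.348 i$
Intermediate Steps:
$x{\left(G,u \right)} = -2 + G$
$Q{\left(v \right)} = 2 + \frac{\sqrt{-5 + v}}{6}$ ($Q{\left(v \right)} = \frac{\sqrt{v - 5}}{6} + \frac{4}{2} = \sqrt{-5 + v} \frac{1}{6} + 4 \cdot \frac{1}{2} = \frac{\sqrt{-5 + v}}{6} + 2 = 2 + \frac{\sqrt{-5 + v}}{6}$)
$Q{\left(x{\left(5,4 + 1 \right)} \right)} \left(l + n{\left(-9 \right)}\right) = \left(2 + \frac{\sqrt{-5 + \left(-2 + 5\right)}}{6}\right) \left(128 + 5\right) = \left(2 + \frac{\sqrt{-5 + 3}}{6}\right) 133 = \left(2 + \frac{\sqrt{-2}}{6}\right) 133 = \left(2 + \frac{i \sqrt{2}}{6}\right) 133 = 266 + \frac{133 i \sqrt{2}}{6}$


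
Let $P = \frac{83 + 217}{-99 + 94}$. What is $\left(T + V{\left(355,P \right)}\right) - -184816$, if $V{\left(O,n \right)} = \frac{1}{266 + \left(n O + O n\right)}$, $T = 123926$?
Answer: $\frac{13070283827}{42334} \approx 3.0874 \cdot 10^{5}$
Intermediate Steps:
$P = -60$ ($P = \frac{300}{-5} = 300 \left(- \frac{1}{5}\right) = -60$)
$V{\left(O,n \right)} = \frac{1}{266 + 2 O n}$ ($V{\left(O,n \right)} = \frac{1}{266 + \left(O n + O n\right)} = \frac{1}{266 + 2 O n}$)
$\left(T + V{\left(355,P \right)}\right) - -184816 = \left(123926 + \frac{1}{2 \left(133 + 355 \left(-60\right)\right)}\right) - -184816 = \left(123926 + \frac{1}{2 \left(133 - 21300\right)}\right) + 184816 = \left(123926 + \frac{1}{2 \left(-21167\right)}\right) + 184816 = \left(123926 + \frac{1}{2} \left(- \frac{1}{21167}\right)\right) + 184816 = \left(123926 - \frac{1}{42334}\right) + 184816 = \frac{5246283283}{42334} + 184816 = \frac{13070283827}{42334}$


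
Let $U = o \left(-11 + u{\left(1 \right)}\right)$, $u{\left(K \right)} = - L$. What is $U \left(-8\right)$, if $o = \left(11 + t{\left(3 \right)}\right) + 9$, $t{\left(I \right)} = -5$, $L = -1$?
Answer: $1200$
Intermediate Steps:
$o = 15$ ($o = \left(11 - 5\right) + 9 = 6 + 9 = 15$)
$u{\left(K \right)} = 1$ ($u{\left(K \right)} = \left(-1\right) \left(-1\right) = 1$)
$U = -150$ ($U = 15 \left(-11 + 1\right) = 15 \left(-10\right) = -150$)
$U \left(-8\right) = \left(-150\right) \left(-8\right) = 1200$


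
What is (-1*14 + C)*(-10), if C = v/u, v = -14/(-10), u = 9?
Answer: 1246/9 ≈ 138.44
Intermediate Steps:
v = 7/5 (v = -14*(-1/10) = 7/5 ≈ 1.4000)
C = 7/45 (C = (7/5)/9 = (7/5)*(1/9) = 7/45 ≈ 0.15556)
(-1*14 + C)*(-10) = (-1*14 + 7/45)*(-10) = (-14 + 7/45)*(-10) = -623/45*(-10) = 1246/9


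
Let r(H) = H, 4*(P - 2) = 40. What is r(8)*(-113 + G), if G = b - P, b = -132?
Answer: -2056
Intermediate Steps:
P = 12 (P = 2 + (1/4)*40 = 2 + 10 = 12)
G = -144 (G = -132 - 1*12 = -132 - 12 = -144)
r(8)*(-113 + G) = 8*(-113 - 144) = 8*(-257) = -2056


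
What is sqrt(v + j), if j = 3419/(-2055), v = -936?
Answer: I*sqrt(3959777445)/2055 ≈ 30.621*I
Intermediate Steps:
j = -3419/2055 (j = 3419*(-1/2055) = -3419/2055 ≈ -1.6637)
sqrt(v + j) = sqrt(-936 - 3419/2055) = sqrt(-1926899/2055) = I*sqrt(3959777445)/2055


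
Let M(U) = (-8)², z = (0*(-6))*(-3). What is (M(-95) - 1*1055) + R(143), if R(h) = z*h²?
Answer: -991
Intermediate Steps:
z = 0 (z = 0*(-3) = 0)
M(U) = 64
R(h) = 0 (R(h) = 0*h² = 0)
(M(-95) - 1*1055) + R(143) = (64 - 1*1055) + 0 = (64 - 1055) + 0 = -991 + 0 = -991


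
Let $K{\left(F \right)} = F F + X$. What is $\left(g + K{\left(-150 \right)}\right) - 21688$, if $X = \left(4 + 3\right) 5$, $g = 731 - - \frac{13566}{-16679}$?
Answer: $\frac{26305896}{16679} \approx 1577.2$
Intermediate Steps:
$g = \frac{12178783}{16679}$ ($g = 731 - \left(-13566\right) \left(- \frac{1}{16679}\right) = 731 - \frac{13566}{16679} = \frac{12178783}{16679} \approx 730.19$)
$X = 35$ ($X = 7 \cdot 5 = 35$)
$K{\left(F \right)} = 35 + F^{2}$ ($K{\left(F \right)} = F F + 35 = F^{2} + 35 = 35 + F^{2}$)
$\left(g + K{\left(-150 \right)}\right) - 21688 = \left(\frac{12178783}{16679} + \left(35 + \left(-150\right)^{2}\right)\right) - 21688 = \left(\frac{12178783}{16679} + \left(35 + 22500\right)\right) - 21688 = \left(\frac{12178783}{16679} + 22535\right) - 21688 = \frac{388040048}{16679} - 21688 = \frac{26305896}{16679}$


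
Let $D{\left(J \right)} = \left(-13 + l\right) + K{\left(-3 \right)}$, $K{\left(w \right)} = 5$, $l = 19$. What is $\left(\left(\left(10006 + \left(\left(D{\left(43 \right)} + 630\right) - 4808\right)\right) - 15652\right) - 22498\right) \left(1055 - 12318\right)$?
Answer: $363918793$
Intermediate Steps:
$D{\left(J \right)} = 11$ ($D{\left(J \right)} = \left(-13 + 19\right) + 5 = 6 + 5 = 11$)
$\left(\left(\left(10006 + \left(\left(D{\left(43 \right)} + 630\right) - 4808\right)\right) - 15652\right) - 22498\right) \left(1055 - 12318\right) = \left(\left(\left(10006 + \left(\left(11 + 630\right) - 4808\right)\right) - 15652\right) - 22498\right) \left(1055 - 12318\right) = \left(\left(\left(10006 + \left(641 - 4808\right)\right) - 15652\right) - 22498\right) \left(-11263\right) = \left(\left(\left(10006 - 4167\right) - 15652\right) - 22498\right) \left(-11263\right) = \left(\left(5839 - 15652\right) - 22498\right) \left(-11263\right) = \left(-9813 - 22498\right) \left(-11263\right) = \left(-32311\right) \left(-11263\right) = 363918793$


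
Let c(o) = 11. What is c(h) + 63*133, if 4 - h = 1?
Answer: 8390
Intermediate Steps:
h = 3 (h = 4 - 1*1 = 4 - 1 = 3)
c(h) + 63*133 = 11 + 63*133 = 11 + 8379 = 8390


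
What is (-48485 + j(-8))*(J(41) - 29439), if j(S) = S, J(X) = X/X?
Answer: 1427536934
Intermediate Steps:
J(X) = 1
(-48485 + j(-8))*(J(41) - 29439) = (-48485 - 8)*(1 - 29439) = -48493*(-29438) = 1427536934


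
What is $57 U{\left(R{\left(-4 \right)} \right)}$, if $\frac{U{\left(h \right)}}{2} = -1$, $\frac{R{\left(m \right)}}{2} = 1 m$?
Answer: $-114$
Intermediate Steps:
$R{\left(m \right)} = 2 m$ ($R{\left(m \right)} = 2 \cdot 1 m = 2 m$)
$U{\left(h \right)} = -2$ ($U{\left(h \right)} = 2 \left(-1\right) = -2$)
$57 U{\left(R{\left(-4 \right)} \right)} = 57 \left(-2\right) = -114$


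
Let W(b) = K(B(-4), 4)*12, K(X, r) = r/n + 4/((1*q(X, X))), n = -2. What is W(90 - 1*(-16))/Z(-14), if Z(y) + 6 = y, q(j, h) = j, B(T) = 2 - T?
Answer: ⅘ ≈ 0.80000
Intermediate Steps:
Z(y) = -6 + y
K(X, r) = 4/X - r/2 (K(X, r) = r/(-2) + 4/((1*X)) = r*(-½) + 4/X = -r/2 + 4/X = 4/X - r/2)
W(b) = -16 (W(b) = (4/(2 - 1*(-4)) - ½*4)*12 = (4/(2 + 4) - 2)*12 = (4/6 - 2)*12 = (4*(⅙) - 2)*12 = (⅔ - 2)*12 = -4/3*12 = -16)
W(90 - 1*(-16))/Z(-14) = -16/(-6 - 14) = -16/(-20) = -16*(-1/20) = ⅘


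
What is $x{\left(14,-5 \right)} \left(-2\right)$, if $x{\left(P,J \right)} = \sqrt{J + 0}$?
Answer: $- 2 i \sqrt{5} \approx - 4.4721 i$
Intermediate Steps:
$x{\left(P,J \right)} = \sqrt{J}$
$x{\left(14,-5 \right)} \left(-2\right) = \sqrt{-5} \left(-2\right) = i \sqrt{5} \left(-2\right) = - 2 i \sqrt{5}$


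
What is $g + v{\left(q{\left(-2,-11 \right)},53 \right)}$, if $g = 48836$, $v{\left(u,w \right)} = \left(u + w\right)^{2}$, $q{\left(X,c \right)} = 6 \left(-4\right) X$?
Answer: $59037$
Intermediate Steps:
$q{\left(X,c \right)} = - 24 X$
$g + v{\left(q{\left(-2,-11 \right)},53 \right)} = 48836 + \left(\left(-24\right) \left(-2\right) + 53\right)^{2} = 48836 + \left(48 + 53\right)^{2} = 48836 + 101^{2} = 48836 + 10201 = 59037$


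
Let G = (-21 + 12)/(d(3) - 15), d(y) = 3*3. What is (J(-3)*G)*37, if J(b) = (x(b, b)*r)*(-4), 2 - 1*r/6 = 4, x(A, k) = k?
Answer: -7992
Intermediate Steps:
d(y) = 9
r = -12 (r = 12 - 6*4 = 12 - 24 = -12)
J(b) = 48*b (J(b) = (b*(-12))*(-4) = -12*b*(-4) = 48*b)
G = 3/2 (G = (-21 + 12)/(9 - 15) = -9/(-6) = -9*(-1/6) = 3/2 ≈ 1.5000)
(J(-3)*G)*37 = ((48*(-3))*(3/2))*37 = -144*3/2*37 = -216*37 = -7992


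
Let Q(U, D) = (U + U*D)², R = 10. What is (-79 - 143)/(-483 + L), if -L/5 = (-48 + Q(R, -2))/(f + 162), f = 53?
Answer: 9546/20821 ≈ 0.45848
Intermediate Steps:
Q(U, D) = (U + D*U)²
L = -52/43 (L = -5*(-48 + 10²*(1 - 2)²)/(53 + 162) = -5*(-48 + 100*(-1)²)/215 = -5*(-48 + 100*1)/215 = -5*(-48 + 100)/215 = -260/215 = -5*52/215 = -52/43 ≈ -1.2093)
(-79 - 143)/(-483 + L) = (-79 - 143)/(-483 - 52/43) = -222/(-20821/43) = -222*(-43/20821) = 9546/20821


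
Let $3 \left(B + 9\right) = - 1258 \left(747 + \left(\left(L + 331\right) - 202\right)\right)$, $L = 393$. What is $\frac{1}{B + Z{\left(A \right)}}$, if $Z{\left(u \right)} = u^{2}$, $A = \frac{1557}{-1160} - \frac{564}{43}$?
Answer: $- \frac{2488014400}{1323459330400719} \approx -1.8799 \cdot 10^{-6}$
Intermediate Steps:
$A = - \frac{721191}{49880}$ ($A = 1557 \left(- \frac{1}{1160}\right) - \frac{564}{43} = - \frac{1557}{1160} - \frac{564}{43} = - \frac{721191}{49880} \approx -14.459$)
$B = -532143$ ($B = -9 + \frac{\left(-1258\right) \left(747 + \left(\left(393 + 331\right) - 202\right)\right)}{3} = -9 + \frac{\left(-1258\right) \left(747 + \left(724 - 202\right)\right)}{3} = -9 + \frac{\left(-1258\right) \left(747 + 522\right)}{3} = -9 + \frac{\left(-1258\right) 1269}{3} = -9 + \frac{1}{3} \left(-1596402\right) = -9 - 532134 = -532143$)
$\frac{1}{B + Z{\left(A \right)}} = \frac{1}{-532143 + \left(- \frac{721191}{49880}\right)^{2}} = \frac{1}{-532143 + \frac{520116458481}{2488014400}} = \frac{1}{- \frac{1323459330400719}{2488014400}} = - \frac{2488014400}{1323459330400719}$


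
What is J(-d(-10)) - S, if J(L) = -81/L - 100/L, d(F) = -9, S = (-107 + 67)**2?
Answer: -14581/9 ≈ -1620.1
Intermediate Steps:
S = 1600 (S = (-40)**2 = 1600)
J(L) = -181/L
J(-d(-10)) - S = -181/((-1*(-9))) - 1*1600 = -181/9 - 1600 = -14581/9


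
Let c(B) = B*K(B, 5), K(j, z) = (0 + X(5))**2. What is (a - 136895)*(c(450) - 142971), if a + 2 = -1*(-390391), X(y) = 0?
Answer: -36242290674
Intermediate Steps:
K(j, z) = 0 (K(j, z) = (0 + 0)**2 = 0**2 = 0)
a = 390389 (a = -2 - 1*(-390391) = -2 + 390391 = 390389)
c(B) = 0 (c(B) = B*0 = 0)
(a - 136895)*(c(450) - 142971) = (390389 - 136895)*(0 - 142971) = 253494*(-142971) = -36242290674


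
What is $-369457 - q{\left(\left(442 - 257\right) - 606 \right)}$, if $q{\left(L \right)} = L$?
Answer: $-369036$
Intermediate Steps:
$-369457 - q{\left(\left(442 - 257\right) - 606 \right)} = -369457 - \left(\left(442 - 257\right) - 606\right) = -369457 - \left(185 - 606\right) = -369457 - -421 = -369457 + 421 = -369036$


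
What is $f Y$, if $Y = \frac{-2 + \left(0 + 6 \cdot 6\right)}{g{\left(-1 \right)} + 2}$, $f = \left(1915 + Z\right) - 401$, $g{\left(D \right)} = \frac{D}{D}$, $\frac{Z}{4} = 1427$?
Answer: $\frac{245548}{3} \approx 81849.0$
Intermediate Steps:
$Z = 5708$ ($Z = 4 \cdot 1427 = 5708$)
$g{\left(D \right)} = 1$
$f = 7222$ ($f = \left(1915 + 5708\right) - 401 = 7623 - 401 = 7222$)
$Y = \frac{34}{3}$ ($Y = \frac{-2 + \left(0 + 6 \cdot 6\right)}{1 + 2} = \frac{-2 + \left(0 + 36\right)}{3} = \left(-2 + 36\right) \frac{1}{3} = 34 \cdot \frac{1}{3} = \frac{34}{3} \approx 11.333$)
$f Y = 7222 \cdot \frac{34}{3} = \frac{245548}{3}$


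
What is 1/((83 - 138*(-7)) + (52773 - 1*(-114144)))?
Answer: 1/167966 ≈ 5.9536e-6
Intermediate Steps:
1/((83 - 138*(-7)) + (52773 - 1*(-114144))) = 1/((83 + 966) + (52773 + 114144)) = 1/(1049 + 166917) = 1/167966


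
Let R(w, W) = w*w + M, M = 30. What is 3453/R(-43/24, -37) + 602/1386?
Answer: 17975129/172161 ≈ 104.41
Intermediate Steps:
R(w, W) = 30 + w² (R(w, W) = w*w + 30 = w² + 30 = 30 + w²)
3453/R(-43/24, -37) + 602/1386 = 3453/(30 + (-43/24)²) + 602/1386 = 3453/(30 + (-43*1/24)²) + 602*(1/1386) = 3453/(30 + (-43/24)²) + 43/99 = 3453/(30 + 1849/576) + 43/99 = 3453/(19129/576) + 43/99 = 3453*(576/19129) + 43/99 = 1988928/19129 + 43/99 = 17975129/172161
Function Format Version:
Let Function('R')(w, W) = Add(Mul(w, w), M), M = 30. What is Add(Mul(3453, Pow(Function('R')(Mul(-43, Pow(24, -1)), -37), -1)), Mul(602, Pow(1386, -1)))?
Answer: Rational(17975129, 172161) ≈ 104.41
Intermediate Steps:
Function('R')(w, W) = Add(30, Pow(w, 2)) (Function('R')(w, W) = Add(Mul(w, w), 30) = Add(Pow(w, 2), 30) = Add(30, Pow(w, 2)))
Add(Mul(3453, Pow(Function('R')(Mul(-43, Pow(24, -1)), -37), -1)), Mul(602, Pow(1386, -1))) = Add(Mul(3453, Pow(Add(30, Pow(Mul(-43, Pow(24, -1)), 2)), -1)), Mul(602, Pow(1386, -1))) = Add(Mul(3453, Pow(Add(30, Pow(Mul(-43, Rational(1, 24)), 2)), -1)), Mul(602, Rational(1, 1386))) = Add(Mul(3453, Pow(Add(30, Pow(Rational(-43, 24), 2)), -1)), Rational(43, 99)) = Add(Mul(3453, Pow(Add(30, Rational(1849, 576)), -1)), Rational(43, 99)) = Add(Mul(3453, Pow(Rational(19129, 576), -1)), Rational(43, 99)) = Add(Mul(3453, Rational(576, 19129)), Rational(43, 99)) = Add(Rational(1988928, 19129), Rational(43, 99)) = Rational(17975129, 172161)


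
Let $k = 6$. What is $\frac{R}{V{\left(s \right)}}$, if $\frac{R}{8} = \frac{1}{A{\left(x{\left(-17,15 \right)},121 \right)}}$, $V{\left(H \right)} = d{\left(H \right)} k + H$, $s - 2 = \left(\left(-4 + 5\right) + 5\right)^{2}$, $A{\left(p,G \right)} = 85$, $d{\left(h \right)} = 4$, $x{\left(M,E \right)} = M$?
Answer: $\frac{4}{2635} \approx 0.001518$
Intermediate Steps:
$s = 38$ ($s = 2 + \left(\left(-4 + 5\right) + 5\right)^{2} = 2 + \left(1 + 5\right)^{2} = 2 + 6^{2} = 2 + 36 = 38$)
$V{\left(H \right)} = 24 + H$ ($V{\left(H \right)} = 4 \cdot 6 + H = 24 + H$)
$R = \frac{8}{85} \approx 0.094118$
$\frac{R}{V{\left(s \right)}} = \frac{8}{85 \left(24 + 38\right)} = \frac{8}{85 \cdot 62} = \frac{8}{85} \cdot \frac{1}{62} = \frac{4}{2635}$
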